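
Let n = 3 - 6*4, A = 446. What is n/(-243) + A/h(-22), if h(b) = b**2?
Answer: 19757/19602 ≈ 1.0079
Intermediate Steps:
n = -21 (n = 3 - 24 = -21)
n/(-243) + A/h(-22) = -21/(-243) + 446/((-22)**2) = -21*(-1/243) + 446/484 = 7/81 + 446*(1/484) = 7/81 + 223/242 = 19757/19602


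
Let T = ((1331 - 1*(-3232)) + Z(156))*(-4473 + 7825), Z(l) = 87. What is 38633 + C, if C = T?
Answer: 15625433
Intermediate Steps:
T = 15586800 (T = ((1331 - 1*(-3232)) + 87)*(-4473 + 7825) = ((1331 + 3232) + 87)*3352 = (4563 + 87)*3352 = 4650*3352 = 15586800)
C = 15586800
38633 + C = 38633 + 15586800 = 15625433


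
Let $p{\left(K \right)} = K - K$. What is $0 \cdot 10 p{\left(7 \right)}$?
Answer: $0$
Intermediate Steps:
$p{\left(K \right)} = 0$
$0 \cdot 10 p{\left(7 \right)} = 0 \cdot 10 \cdot 0 = 0 \cdot 0 = 0$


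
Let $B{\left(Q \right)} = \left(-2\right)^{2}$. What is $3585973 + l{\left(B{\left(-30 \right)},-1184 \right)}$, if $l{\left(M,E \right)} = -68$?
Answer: $3585905$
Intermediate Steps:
$B{\left(Q \right)} = 4$
$3585973 + l{\left(B{\left(-30 \right)},-1184 \right)} = 3585973 - 68 = 3585905$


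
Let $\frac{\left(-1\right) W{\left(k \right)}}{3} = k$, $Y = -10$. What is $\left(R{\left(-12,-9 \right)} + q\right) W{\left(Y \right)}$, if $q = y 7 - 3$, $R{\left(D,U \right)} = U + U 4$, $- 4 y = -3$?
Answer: $- \frac{2565}{2} \approx -1282.5$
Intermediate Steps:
$y = \frac{3}{4}$ ($y = \left(- \frac{1}{4}\right) \left(-3\right) = \frac{3}{4} \approx 0.75$)
$W{\left(k \right)} = - 3 k$
$R{\left(D,U \right)} = 5 U$ ($R{\left(D,U \right)} = U + 4 U = 5 U$)
$q = \frac{9}{4}$ ($q = \frac{3}{4} \cdot 7 - 3 = \frac{21}{4} - 3 = \frac{9}{4} \approx 2.25$)
$\left(R{\left(-12,-9 \right)} + q\right) W{\left(Y \right)} = \left(5 \left(-9\right) + \frac{9}{4}\right) \left(\left(-3\right) \left(-10\right)\right) = \left(-45 + \frac{9}{4}\right) 30 = \left(- \frac{171}{4}\right) 30 = - \frac{2565}{2}$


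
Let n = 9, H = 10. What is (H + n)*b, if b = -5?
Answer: -95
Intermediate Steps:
(H + n)*b = (10 + 9)*(-5) = 19*(-5) = -95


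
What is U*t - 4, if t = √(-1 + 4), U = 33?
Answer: -4 + 33*√3 ≈ 53.158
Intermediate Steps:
t = √3 ≈ 1.7320
U*t - 4 = 33*√3 - 4 = -4 + 33*√3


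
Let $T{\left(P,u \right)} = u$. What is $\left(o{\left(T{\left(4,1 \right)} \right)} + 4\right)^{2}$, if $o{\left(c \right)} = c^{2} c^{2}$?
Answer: $25$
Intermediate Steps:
$o{\left(c \right)} = c^{4}$
$\left(o{\left(T{\left(4,1 \right)} \right)} + 4\right)^{2} = \left(1^{4} + 4\right)^{2} = \left(1 + 4\right)^{2} = 5^{2} = 25$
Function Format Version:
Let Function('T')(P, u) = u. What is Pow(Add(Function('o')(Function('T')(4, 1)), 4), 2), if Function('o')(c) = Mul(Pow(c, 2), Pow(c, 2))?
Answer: 25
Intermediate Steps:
Function('o')(c) = Pow(c, 4)
Pow(Add(Function('o')(Function('T')(4, 1)), 4), 2) = Pow(Add(Pow(1, 4), 4), 2) = Pow(Add(1, 4), 2) = Pow(5, 2) = 25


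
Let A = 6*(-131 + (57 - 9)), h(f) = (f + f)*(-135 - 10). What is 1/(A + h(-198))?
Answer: 1/56922 ≈ 1.7568e-5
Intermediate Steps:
h(f) = -290*f (h(f) = (2*f)*(-145) = -290*f)
A = -498 (A = 6*(-131 + 48) = 6*(-83) = -498)
1/(A + h(-198)) = 1/(-498 - 290*(-198)) = 1/(-498 + 57420) = 1/56922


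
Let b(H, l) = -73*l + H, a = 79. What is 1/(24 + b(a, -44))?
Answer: 1/3315 ≈ 0.00030166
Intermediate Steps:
b(H, l) = H - 73*l
1/(24 + b(a, -44)) = 1/(24 + (79 - 73*(-44))) = 1/(24 + (79 + 3212)) = 1/(24 + 3291) = 1/3315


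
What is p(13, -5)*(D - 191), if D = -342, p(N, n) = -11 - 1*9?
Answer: 10660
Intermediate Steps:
p(N, n) = -20 (p(N, n) = -11 - 9 = -20)
p(13, -5)*(D - 191) = -20*(-342 - 191) = -20*(-533) = 10660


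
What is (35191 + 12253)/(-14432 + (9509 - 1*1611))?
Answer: -23722/3267 ≈ -7.2611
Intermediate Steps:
(35191 + 12253)/(-14432 + (9509 - 1*1611)) = 47444/(-14432 + (9509 - 1611)) = 47444/(-14432 + 7898) = 47444/(-6534) = 47444*(-1/6534) = -23722/3267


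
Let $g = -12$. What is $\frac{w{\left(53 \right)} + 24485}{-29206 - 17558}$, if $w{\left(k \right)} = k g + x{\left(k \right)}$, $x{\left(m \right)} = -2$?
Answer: $- \frac{7949}{15588} \approx -0.50994$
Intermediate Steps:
$w{\left(k \right)} = -2 - 12 k$ ($w{\left(k \right)} = k \left(-12\right) - 2 = - 12 k - 2 = -2 - 12 k$)
$\frac{w{\left(53 \right)} + 24485}{-29206 - 17558} = \frac{\left(-2 - 636\right) + 24485}{-29206 - 17558} = \frac{\left(-2 - 636\right) + 24485}{-46764} = \left(-638 + 24485\right) \left(- \frac{1}{46764}\right) = 23847 \left(- \frac{1}{46764}\right) = - \frac{7949}{15588}$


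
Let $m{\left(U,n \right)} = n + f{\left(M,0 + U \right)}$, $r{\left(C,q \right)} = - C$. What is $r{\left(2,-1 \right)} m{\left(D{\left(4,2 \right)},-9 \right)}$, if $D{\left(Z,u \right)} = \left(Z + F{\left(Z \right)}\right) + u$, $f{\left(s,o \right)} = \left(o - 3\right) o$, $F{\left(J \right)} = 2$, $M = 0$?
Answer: $-62$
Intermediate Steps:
$f{\left(s,o \right)} = o \left(-3 + o\right)$ ($f{\left(s,o \right)} = \left(-3 + o\right) o = o \left(-3 + o\right)$)
$D{\left(Z,u \right)} = 2 + Z + u$ ($D{\left(Z,u \right)} = \left(Z + 2\right) + u = \left(2 + Z\right) + u = 2 + Z + u$)
$m{\left(U,n \right)} = n + U \left(-3 + U\right)$ ($m{\left(U,n \right)} = n + \left(0 + U\right) \left(-3 + \left(0 + U\right)\right) = n + U \left(-3 + U\right)$)
$r{\left(2,-1 \right)} m{\left(D{\left(4,2 \right)},-9 \right)} = \left(-1\right) 2 \left(-9 + \left(2 + 4 + 2\right) \left(-3 + \left(2 + 4 + 2\right)\right)\right) = - 2 \left(-9 + 8 \left(-3 + 8\right)\right) = - 2 \left(-9 + 8 \cdot 5\right) = - 2 \left(-9 + 40\right) = \left(-2\right) 31 = -62$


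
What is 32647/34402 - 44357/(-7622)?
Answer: 4307779/636437 ≈ 6.7686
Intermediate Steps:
32647/34402 - 44357/(-7622) = 32647*(1/34402) - 44357*(-1/7622) = 32647/34402 + 44357/7622 = 4307779/636437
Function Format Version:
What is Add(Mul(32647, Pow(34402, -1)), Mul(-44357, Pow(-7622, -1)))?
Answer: Rational(4307779, 636437) ≈ 6.7686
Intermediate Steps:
Add(Mul(32647, Pow(34402, -1)), Mul(-44357, Pow(-7622, -1))) = Add(Mul(32647, Rational(1, 34402)), Mul(-44357, Rational(-1, 7622))) = Add(Rational(32647, 34402), Rational(44357, 7622)) = Rational(4307779, 636437)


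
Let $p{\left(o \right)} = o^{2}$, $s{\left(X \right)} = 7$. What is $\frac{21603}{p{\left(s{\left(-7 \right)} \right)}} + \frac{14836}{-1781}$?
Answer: $\frac{37747979}{87269} \approx 432.55$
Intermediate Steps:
$\frac{21603}{p{\left(s{\left(-7 \right)} \right)}} + \frac{14836}{-1781} = \frac{21603}{7^{2}} + \frac{14836}{-1781} = \frac{21603}{49} + 14836 \left(- \frac{1}{1781}\right) = 21603 \cdot \frac{1}{49} - \frac{14836}{1781} = \frac{21603}{49} - \frac{14836}{1781} = \frac{37747979}{87269}$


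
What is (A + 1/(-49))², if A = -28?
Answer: 1885129/2401 ≈ 785.14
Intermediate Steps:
(A + 1/(-49))² = (-28 + 1/(-49))² = (-28 + 1*(-1/49))² = (-28 - 1/49)² = (-1373/49)² = 1885129/2401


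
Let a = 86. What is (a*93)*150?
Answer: 1199700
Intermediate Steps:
(a*93)*150 = (86*93)*150 = 7998*150 = 1199700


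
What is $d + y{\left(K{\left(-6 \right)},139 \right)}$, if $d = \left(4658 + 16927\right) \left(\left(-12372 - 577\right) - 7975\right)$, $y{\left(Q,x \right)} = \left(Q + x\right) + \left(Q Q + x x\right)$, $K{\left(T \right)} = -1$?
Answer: $-451625080$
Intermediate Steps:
$y{\left(Q,x \right)} = Q + x + Q^{2} + x^{2}$ ($y{\left(Q,x \right)} = \left(Q + x\right) + \left(Q^{2} + x^{2}\right) = Q + x + Q^{2} + x^{2}$)
$d = -451644540$ ($d = 21585 \left(\left(-12372 - 577\right) - 7975\right) = 21585 \left(-12949 - 7975\right) = 21585 \left(-20924\right) = -451644540$)
$d + y{\left(K{\left(-6 \right)},139 \right)} = -451644540 + \left(-1 + 139 + \left(-1\right)^{2} + 139^{2}\right) = -451644540 + \left(-1 + 139 + 1 + 19321\right) = -451644540 + 19460 = -451625080$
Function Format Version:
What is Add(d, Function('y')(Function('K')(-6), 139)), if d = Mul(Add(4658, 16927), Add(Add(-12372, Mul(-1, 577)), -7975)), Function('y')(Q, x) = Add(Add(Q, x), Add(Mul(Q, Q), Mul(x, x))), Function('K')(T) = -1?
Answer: -451625080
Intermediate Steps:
Function('y')(Q, x) = Add(Q, x, Pow(Q, 2), Pow(x, 2)) (Function('y')(Q, x) = Add(Add(Q, x), Add(Pow(Q, 2), Pow(x, 2))) = Add(Q, x, Pow(Q, 2), Pow(x, 2)))
d = -451644540 (d = Mul(21585, Add(Add(-12372, -577), -7975)) = Mul(21585, Add(-12949, -7975)) = Mul(21585, -20924) = -451644540)
Add(d, Function('y')(Function('K')(-6), 139)) = Add(-451644540, Add(-1, 139, Pow(-1, 2), Pow(139, 2))) = Add(-451644540, Add(-1, 139, 1, 19321)) = Add(-451644540, 19460) = -451625080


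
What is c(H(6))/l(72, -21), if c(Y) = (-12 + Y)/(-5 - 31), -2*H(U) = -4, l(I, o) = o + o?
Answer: -5/756 ≈ -0.0066138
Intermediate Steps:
l(I, o) = 2*o
H(U) = 2 (H(U) = -½*(-4) = 2)
c(Y) = ⅓ - Y/36 (c(Y) = (-12 + Y)/(-36) = (-12 + Y)*(-1/36) = ⅓ - Y/36)
c(H(6))/l(72, -21) = (⅓ - 1/36*2)/((2*(-21))) = (⅓ - 1/18)/(-42) = (5/18)*(-1/42) = -5/756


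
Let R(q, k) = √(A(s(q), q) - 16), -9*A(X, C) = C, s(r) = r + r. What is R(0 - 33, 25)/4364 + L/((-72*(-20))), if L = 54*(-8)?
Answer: -3/10 + I*√111/13092 ≈ -0.3 + 0.00080474*I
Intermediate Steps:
s(r) = 2*r
L = -432
A(X, C) = -C/9
R(q, k) = √(-16 - q/9) (R(q, k) = √(-q/9 - 16) = √(-16 - q/9))
R(0 - 33, 25)/4364 + L/((-72*(-20))) = (√(-144 - (0 - 33))/3)/4364 - 432/((-72*(-20))) = (√(-144 - 1*(-33))/3)*(1/4364) - 432/1440 = (√(-144 + 33)/3)*(1/4364) - 432*1/1440 = (√(-111)/3)*(1/4364) - 3/10 = ((I*√111)/3)*(1/4364) - 3/10 = (I*√111/3)*(1/4364) - 3/10 = I*√111/13092 - 3/10 = -3/10 + I*√111/13092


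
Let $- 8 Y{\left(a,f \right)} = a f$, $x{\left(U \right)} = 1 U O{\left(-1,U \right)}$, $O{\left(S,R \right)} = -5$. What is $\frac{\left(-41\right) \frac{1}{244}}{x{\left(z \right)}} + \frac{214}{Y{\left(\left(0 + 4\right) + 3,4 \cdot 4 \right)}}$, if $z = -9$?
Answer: $- \frac{1175147}{76860} \approx -15.289$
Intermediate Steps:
$x{\left(U \right)} = - 5 U$ ($x{\left(U \right)} = 1 U \left(-5\right) = U \left(-5\right) = - 5 U$)
$Y{\left(a,f \right)} = - \frac{a f}{8}$
$\frac{\left(-41\right) \frac{1}{244}}{x{\left(z \right)}} + \frac{214}{Y{\left(\left(0 + 4\right) + 3,4 \cdot 4 \right)}} = \frac{\left(-41\right) \frac{1}{244}}{\left(-5\right) \left(-9\right)} + \frac{214}{\left(- \frac{1}{8}\right) \left(\left(0 + 4\right) + 3\right) 4 \cdot 4} = \frac{\left(-41\right) \frac{1}{244}}{45} + \frac{214}{\left(- \frac{1}{8}\right) \left(4 + 3\right) 16} = \left(- \frac{41}{244}\right) \frac{1}{45} + \frac{214}{\left(- \frac{1}{8}\right) 7 \cdot 16} = - \frac{41}{10980} + \frac{214}{-14} = - \frac{41}{10980} + 214 \left(- \frac{1}{14}\right) = - \frac{41}{10980} - \frac{107}{7} = - \frac{1175147}{76860}$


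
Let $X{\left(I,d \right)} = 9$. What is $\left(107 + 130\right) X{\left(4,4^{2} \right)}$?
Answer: $2133$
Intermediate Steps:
$\left(107 + 130\right) X{\left(4,4^{2} \right)} = \left(107 + 130\right) 9 = 237 \cdot 9 = 2133$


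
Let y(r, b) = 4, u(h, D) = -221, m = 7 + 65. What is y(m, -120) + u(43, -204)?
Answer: -217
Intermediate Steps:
m = 72
y(m, -120) + u(43, -204) = 4 - 221 = -217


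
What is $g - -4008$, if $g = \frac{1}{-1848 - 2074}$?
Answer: $\frac{15719375}{3922} \approx 4008.0$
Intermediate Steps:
$g = - \frac{1}{3922}$ ($g = \frac{1}{-3922} = - \frac{1}{3922} \approx -0.00025497$)
$g - -4008 = - \frac{1}{3922} - -4008 = - \frac{1}{3922} + 4008 = \frac{15719375}{3922}$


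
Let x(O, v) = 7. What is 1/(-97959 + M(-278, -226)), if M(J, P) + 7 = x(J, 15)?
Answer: -1/97959 ≈ -1.0208e-5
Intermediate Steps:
M(J, P) = 0 (M(J, P) = -7 + 7 = 0)
1/(-97959 + M(-278, -226)) = 1/(-97959 + 0) = 1/(-97959) = -1/97959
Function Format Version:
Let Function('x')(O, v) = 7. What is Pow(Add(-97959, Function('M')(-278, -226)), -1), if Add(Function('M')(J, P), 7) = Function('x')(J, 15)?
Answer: Rational(-1, 97959) ≈ -1.0208e-5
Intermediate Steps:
Function('M')(J, P) = 0 (Function('M')(J, P) = Add(-7, 7) = 0)
Pow(Add(-97959, Function('M')(-278, -226)), -1) = Pow(Add(-97959, 0), -1) = Pow(-97959, -1) = Rational(-1, 97959)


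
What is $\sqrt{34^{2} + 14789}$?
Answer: $\sqrt{15945} \approx 126.27$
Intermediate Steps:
$\sqrt{34^{2} + 14789} = \sqrt{1156 + 14789} = \sqrt{15945}$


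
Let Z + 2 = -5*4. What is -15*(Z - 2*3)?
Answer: 420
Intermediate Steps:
Z = -22 (Z = -2 - 5*4 = -2 - 20 = -22)
-15*(Z - 2*3) = -15*(-22 - 2*3) = -15*(-22 - 6) = -15*(-28) = 420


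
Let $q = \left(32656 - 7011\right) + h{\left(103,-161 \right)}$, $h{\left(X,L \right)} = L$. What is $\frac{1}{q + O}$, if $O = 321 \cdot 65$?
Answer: $\frac{1}{46349} \approx 2.1575 \cdot 10^{-5}$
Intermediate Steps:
$q = 25484$ ($q = \left(32656 - 7011\right) - 161 = 25645 - 161 = 25484$)
$O = 20865$
$\frac{1}{q + O} = \frac{1}{25484 + 20865} = \frac{1}{46349}$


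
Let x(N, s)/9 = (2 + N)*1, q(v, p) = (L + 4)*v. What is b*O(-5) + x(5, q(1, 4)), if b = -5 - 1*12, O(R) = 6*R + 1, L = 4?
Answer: 556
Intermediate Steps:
q(v, p) = 8*v (q(v, p) = (4 + 4)*v = 8*v)
x(N, s) = 18 + 9*N (x(N, s) = 9*((2 + N)*1) = 9*(2 + N) = 18 + 9*N)
O(R) = 1 + 6*R
b = -17 (b = -5 - 12 = -17)
b*O(-5) + x(5, q(1, 4)) = -17*(1 + 6*(-5)) + (18 + 9*5) = -17*(1 - 30) + (18 + 45) = -17*(-29) + 63 = 493 + 63 = 556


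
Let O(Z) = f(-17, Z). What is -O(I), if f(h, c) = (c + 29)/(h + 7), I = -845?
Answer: -408/5 ≈ -81.600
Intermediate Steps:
f(h, c) = (29 + c)/(7 + h)
O(Z) = -29/10 - Z/10 (O(Z) = (29 + Z)/(7 - 17) = (29 + Z)/(-10) = -(29 + Z)/10 = -29/10 - Z/10)
-O(I) = -(-29/10 - 1/10*(-845)) = -(-29/10 + 169/2) = -1*408/5 = -408/5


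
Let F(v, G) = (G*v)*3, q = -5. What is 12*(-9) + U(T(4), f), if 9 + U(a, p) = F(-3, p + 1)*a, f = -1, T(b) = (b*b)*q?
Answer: -117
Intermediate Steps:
T(b) = -5*b² (T(b) = (b*b)*(-5) = b²*(-5) = -5*b²)
F(v, G) = 3*G*v
U(a, p) = -9 + a*(-9 - 9*p) (U(a, p) = -9 + (3*(p + 1)*(-3))*a = -9 + (3*(1 + p)*(-3))*a = -9 + (-9 - 9*p)*a = -9 + a*(-9 - 9*p))
12*(-9) + U(T(4), f) = 12*(-9) + (-9 + 9*(-5*4²)*(-1 - 1*(-1))) = -108 + (-9 + 9*(-5*16)*(-1 + 1)) = -108 + (-9 + 9*(-80)*0) = -108 + (-9 + 0) = -108 - 9 = -117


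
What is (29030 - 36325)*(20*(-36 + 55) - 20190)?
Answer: 144513950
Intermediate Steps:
(29030 - 36325)*(20*(-36 + 55) - 20190) = -7295*(20*19 - 20190) = -7295*(380 - 20190) = -7295*(-19810) = 144513950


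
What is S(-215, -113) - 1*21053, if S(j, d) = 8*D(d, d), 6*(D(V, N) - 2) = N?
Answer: -63563/3 ≈ -21188.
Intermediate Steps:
D(V, N) = 2 + N/6
S(j, d) = 16 + 4*d/3 (S(j, d) = 8*(2 + d/6) = 16 + 4*d/3)
S(-215, -113) - 1*21053 = (16 + (4/3)*(-113)) - 1*21053 = (16 - 452/3) - 21053 = -404/3 - 21053 = -63563/3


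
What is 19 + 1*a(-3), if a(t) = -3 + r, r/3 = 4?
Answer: 28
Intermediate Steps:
r = 12 (r = 3*4 = 12)
a(t) = 9 (a(t) = -3 + 12 = 9)
19 + 1*a(-3) = 19 + 1*9 = 19 + 9 = 28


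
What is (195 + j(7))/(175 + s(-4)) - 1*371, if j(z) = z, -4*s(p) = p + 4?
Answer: -64723/175 ≈ -369.85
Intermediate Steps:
s(p) = -1 - p/4 (s(p) = -(p + 4)/4 = -(4 + p)/4 = -1 - p/4)
(195 + j(7))/(175 + s(-4)) - 1*371 = (195 + 7)/(175 + (-1 - ¼*(-4))) - 1*371 = 202/(175 + (-1 + 1)) - 371 = 202/(175 + 0) - 371 = 202/175 - 371 = -64723/175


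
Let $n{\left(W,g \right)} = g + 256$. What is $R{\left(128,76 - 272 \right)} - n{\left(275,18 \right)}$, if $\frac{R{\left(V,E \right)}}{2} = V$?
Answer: $-18$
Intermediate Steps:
$R{\left(V,E \right)} = 2 V$
$n{\left(W,g \right)} = 256 + g$
$R{\left(128,76 - 272 \right)} - n{\left(275,18 \right)} = 2 \cdot 128 - \left(256 + 18\right) = 256 - 274 = -18$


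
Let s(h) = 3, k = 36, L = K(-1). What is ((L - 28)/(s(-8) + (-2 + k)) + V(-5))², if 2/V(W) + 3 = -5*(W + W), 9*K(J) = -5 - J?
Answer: 129185956/244953801 ≈ 0.52739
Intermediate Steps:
K(J) = -5/9 - J/9 (K(J) = (-5 - J)/9 = -5/9 - J/9)
L = -4/9 (L = -5/9 - ⅑*(-1) = -5/9 + ⅑ = -4/9 ≈ -0.44444)
V(W) = 2/(-3 - 10*W) (V(W) = 2/(-3 - 5*(W + W)) = 2/(-3 - 10*W))
((L - 28)/(s(-8) + (-2 + k)) + V(-5))² = ((-4/9 - 28)/(3 + (-2 + 36)) - 2/(3 + 10*(-5)))² = (-256/(9*(3 + 34)) - 2/(3 - 50))² = (-256/9/37 - 2/(-47))² = (-256/9*1/37 - 2*(-1/47))² = (-256/333 + 2/47)² = (-11366/15651)² = 129185956/244953801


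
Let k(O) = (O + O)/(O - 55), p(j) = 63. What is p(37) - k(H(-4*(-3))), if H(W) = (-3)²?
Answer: 1458/23 ≈ 63.391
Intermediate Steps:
H(W) = 9
k(O) = 2*O/(-55 + O) (k(O) = (2*O)/(-55 + O) = 2*O/(-55 + O))
p(37) - k(H(-4*(-3))) = 63 - 2*9/(-55 + 9) = 63 - 2*9/(-46) = 63 - 2*9*(-1)/46 = 63 - 1*(-9/23) = 63 + 9/23 = 1458/23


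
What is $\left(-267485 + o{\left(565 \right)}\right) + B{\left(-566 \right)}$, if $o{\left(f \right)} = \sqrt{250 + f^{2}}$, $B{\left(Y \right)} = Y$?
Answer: $-268051 + 5 \sqrt{12779} \approx -2.6749 \cdot 10^{5}$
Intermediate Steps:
$\left(-267485 + o{\left(565 \right)}\right) + B{\left(-566 \right)} = \left(-267485 + \sqrt{250 + 565^{2}}\right) - 566 = \left(-267485 + \sqrt{250 + 319225}\right) - 566 = \left(-267485 + \sqrt{319475}\right) - 566 = \left(-267485 + 5 \sqrt{12779}\right) - 566 = -268051 + 5 \sqrt{12779}$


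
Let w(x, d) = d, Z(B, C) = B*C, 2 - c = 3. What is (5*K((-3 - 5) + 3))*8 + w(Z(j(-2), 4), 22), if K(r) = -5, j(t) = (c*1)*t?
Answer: -178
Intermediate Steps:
c = -1 (c = 2 - 1*3 = 2 - 3 = -1)
j(t) = -t (j(t) = (-1*1)*t = -t)
(5*K((-3 - 5) + 3))*8 + w(Z(j(-2), 4), 22) = (5*(-5))*8 + 22 = -25*8 + 22 = -200 + 22 = -178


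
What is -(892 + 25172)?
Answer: -26064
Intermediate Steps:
-(892 + 25172) = -1*26064 = -26064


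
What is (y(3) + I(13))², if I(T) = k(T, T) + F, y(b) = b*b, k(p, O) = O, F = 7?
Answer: 841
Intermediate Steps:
y(b) = b²
I(T) = 7 + T (I(T) = T + 7 = 7 + T)
(y(3) + I(13))² = (3² + (7 + 13))² = (9 + 20)² = 29² = 841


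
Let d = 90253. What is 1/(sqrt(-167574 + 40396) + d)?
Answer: 90253/8145731187 - I*sqrt(127178)/8145731187 ≈ 1.108e-5 - 4.378e-8*I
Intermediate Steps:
1/(sqrt(-167574 + 40396) + d) = 1/(sqrt(-167574 + 40396) + 90253) = 1/(sqrt(-127178) + 90253) = 1/(I*sqrt(127178) + 90253) = 1/(90253 + I*sqrt(127178))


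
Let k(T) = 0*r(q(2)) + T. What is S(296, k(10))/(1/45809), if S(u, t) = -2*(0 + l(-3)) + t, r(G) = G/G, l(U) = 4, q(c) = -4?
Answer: 91618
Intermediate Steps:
r(G) = 1
k(T) = T (k(T) = 0*1 + T = 0 + T = T)
S(u, t) = -8 + t (S(u, t) = -2*(0 + 4) + t = -2*4 + t = -8 + t)
S(296, k(10))/(1/45809) = (-8 + 10)/(1/45809) = 2/(1/45809) = 2*45809 = 91618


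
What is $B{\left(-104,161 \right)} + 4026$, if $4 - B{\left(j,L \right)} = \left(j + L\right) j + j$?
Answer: $10062$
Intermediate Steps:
$B{\left(j,L \right)} = 4 - j - j \left(L + j\right)$ ($B{\left(j,L \right)} = 4 - \left(\left(j + L\right) j + j\right) = 4 - \left(\left(L + j\right) j + j\right) = 4 - \left(j \left(L + j\right) + j\right) = 4 - \left(j + j \left(L + j\right)\right) = 4 - j - j \left(L + j\right)$)
$B{\left(-104,161 \right)} + 4026 = \left(4 - -104 - \left(-104\right)^{2} - 161 \left(-104\right)\right) + 4026 = \left(4 + 104 - 10816 + 16744\right) + 4026 = 6036 + 4026 = 10062$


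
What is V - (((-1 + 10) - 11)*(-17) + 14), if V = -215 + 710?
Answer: 447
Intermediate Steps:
V = 495
V - (((-1 + 10) - 11)*(-17) + 14) = 495 - (((-1 + 10) - 11)*(-17) + 14) = 495 - ((9 - 11)*(-17) + 14) = 495 - (-2*(-17) + 14) = 495 - (34 + 14) = 495 - 1*48 = 495 - 48 = 447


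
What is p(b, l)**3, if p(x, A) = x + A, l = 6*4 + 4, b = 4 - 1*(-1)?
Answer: 35937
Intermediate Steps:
b = 5 (b = 4 + 1 = 5)
l = 28 (l = 24 + 4 = 28)
p(x, A) = A + x
p(b, l)**3 = (28 + 5)**3 = 33**3 = 35937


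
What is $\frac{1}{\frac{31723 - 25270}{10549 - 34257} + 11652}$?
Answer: $\frac{23708}{276239163} \approx 8.5824 \cdot 10^{-5}$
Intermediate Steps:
$\frac{1}{\frac{31723 - 25270}{10549 - 34257} + 11652} = \frac{1}{\frac{6453}{-23708} + 11652} = \frac{1}{6453 \left(- \frac{1}{23708}\right) + 11652} = \frac{1}{- \frac{6453}{23708} + 11652} = \frac{1}{\frac{276239163}{23708}} = \frac{23708}{276239163}$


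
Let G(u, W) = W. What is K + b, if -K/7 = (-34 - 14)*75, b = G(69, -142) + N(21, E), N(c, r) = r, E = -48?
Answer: 25010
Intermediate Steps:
b = -190 (b = -142 - 48 = -190)
K = 25200 (K = -7*(-34 - 14)*75 = -(-336)*75 = -7*(-3600) = 25200)
K + b = 25200 - 190 = 25010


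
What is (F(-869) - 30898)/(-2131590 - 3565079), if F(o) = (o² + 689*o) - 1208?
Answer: -124314/5696669 ≈ -0.021822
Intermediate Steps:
F(o) = -1208 + o² + 689*o
(F(-869) - 30898)/(-2131590 - 3565079) = ((-1208 + (-869)² + 689*(-869)) - 30898)/(-2131590 - 3565079) = ((-1208 + 755161 - 598741) - 30898)/(-5696669) = (155212 - 30898)*(-1/5696669) = 124314*(-1/5696669) = -124314/5696669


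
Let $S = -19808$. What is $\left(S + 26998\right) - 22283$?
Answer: $-15093$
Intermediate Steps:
$\left(S + 26998\right) - 22283 = \left(-19808 + 26998\right) - 22283 = 7190 - 22283 = -15093$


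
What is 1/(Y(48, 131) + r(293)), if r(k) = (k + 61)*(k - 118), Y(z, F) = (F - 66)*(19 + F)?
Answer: 1/71700 ≈ 1.3947e-5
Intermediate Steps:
Y(z, F) = (-66 + F)*(19 + F)
r(k) = (-118 + k)*(61 + k) (r(k) = (61 + k)*(-118 + k) = (-118 + k)*(61 + k))
1/(Y(48, 131) + r(293)) = 1/((-1254 + 131² - 47*131) + (-7198 + 293² - 57*293)) = 1/((-1254 + 17161 - 6157) + (-7198 + 85849 - 16701)) = 1/(9750 + 61950) = 1/71700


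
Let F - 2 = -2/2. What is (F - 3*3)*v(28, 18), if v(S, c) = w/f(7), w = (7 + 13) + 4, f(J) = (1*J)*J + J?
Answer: -24/7 ≈ -3.4286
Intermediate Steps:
f(J) = J + J² (f(J) = J*J + J = J² + J = J + J²)
w = 24 (w = 20 + 4 = 24)
F = 1 (F = 2 - 2/2 = 2 - 2*½ = 2 - 1 = 1)
v(S, c) = 3/7 (v(S, c) = 24/((7*(1 + 7))) = 24/((7*8)) = 24/56 = 24*(1/56) = 3/7)
(F - 3*3)*v(28, 18) = (1 - 3*3)*(3/7) = (1 - 9)*(3/7) = -8*3/7 = -24/7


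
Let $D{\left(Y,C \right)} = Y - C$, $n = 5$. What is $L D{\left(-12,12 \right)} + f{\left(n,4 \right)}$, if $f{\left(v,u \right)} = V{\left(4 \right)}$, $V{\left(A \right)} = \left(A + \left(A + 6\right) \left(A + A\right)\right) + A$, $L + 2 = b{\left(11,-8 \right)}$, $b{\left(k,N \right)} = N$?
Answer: $328$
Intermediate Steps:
$L = -10$ ($L = -2 - 8 = -10$)
$V{\left(A \right)} = 2 A + 2 A \left(6 + A\right)$ ($V{\left(A \right)} = \left(A + \left(6 + A\right) 2 A\right) + A = \left(A + 2 A \left(6 + A\right)\right) + A = 2 A + 2 A \left(6 + A\right)$)
$f{\left(v,u \right)} = 88$ ($f{\left(v,u \right)} = 2 \cdot 4 \left(7 + 4\right) = 2 \cdot 4 \cdot 11 = 88$)
$L D{\left(-12,12 \right)} + f{\left(n,4 \right)} = - 10 \left(-12 - 12\right) + 88 = \left(-10\right) \left(-24\right) + 88 = 240 + 88 = 328$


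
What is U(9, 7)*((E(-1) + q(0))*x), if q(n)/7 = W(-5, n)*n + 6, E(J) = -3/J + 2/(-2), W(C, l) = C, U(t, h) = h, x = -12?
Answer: -3696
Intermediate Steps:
E(J) = -1 - 3/J (E(J) = -3/J + 2*(-1/2) = -3/J - 1 = -1 - 3/J)
q(n) = 42 - 35*n (q(n) = 7*(-5*n + 6) = 7*(6 - 5*n) = 42 - 35*n)
U(9, 7)*((E(-1) + q(0))*x) = 7*(((-3 - 1*(-1))/(-1) + (42 - 35*0))*(-12)) = 7*((-(-3 + 1) + (42 + 0))*(-12)) = 7*((-1*(-2) + 42)*(-12)) = 7*((2 + 42)*(-12)) = 7*(44*(-12)) = 7*(-528) = -3696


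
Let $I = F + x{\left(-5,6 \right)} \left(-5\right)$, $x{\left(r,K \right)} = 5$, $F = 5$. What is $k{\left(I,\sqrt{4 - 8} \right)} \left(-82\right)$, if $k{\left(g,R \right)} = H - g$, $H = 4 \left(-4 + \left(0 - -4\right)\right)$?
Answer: $-1640$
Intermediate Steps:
$I = -20$ ($I = 5 + 5 \left(-5\right) = 5 - 25 = -20$)
$H = 0$ ($H = 4 \left(-4 + \left(0 + 4\right)\right) = 4 \left(-4 + 4\right) = 4 \cdot 0 = 0$)
$k{\left(g,R \right)} = - g$ ($k{\left(g,R \right)} = 0 - g = - g$)
$k{\left(I,\sqrt{4 - 8} \right)} \left(-82\right) = \left(-1\right) \left(-20\right) \left(-82\right) = 20 \left(-82\right) = -1640$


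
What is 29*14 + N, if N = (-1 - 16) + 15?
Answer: 404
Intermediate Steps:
N = -2 (N = -17 + 15 = -2)
29*14 + N = 29*14 - 2 = 406 - 2 = 404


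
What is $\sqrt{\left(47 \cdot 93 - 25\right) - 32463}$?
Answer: $i \sqrt{28117} \approx 167.68 i$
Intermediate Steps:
$\sqrt{\left(47 \cdot 93 - 25\right) - 32463} = \sqrt{\left(4371 - 25\right) - 32463} = \sqrt{4346 - 32463} = \sqrt{-28117} = i \sqrt{28117}$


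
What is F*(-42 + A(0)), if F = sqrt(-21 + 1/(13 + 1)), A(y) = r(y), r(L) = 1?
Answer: -41*I*sqrt(4102)/14 ≈ -187.57*I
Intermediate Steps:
A(y) = 1
F = I*sqrt(4102)/14 (F = sqrt(-21 + 1/14) = sqrt(-293/14) = I*sqrt(4102)/14 ≈ 4.5748*I)
F*(-42 + A(0)) = (I*sqrt(4102)/14)*(-42 + 1) = (I*sqrt(4102)/14)*(-41) = -41*I*sqrt(4102)/14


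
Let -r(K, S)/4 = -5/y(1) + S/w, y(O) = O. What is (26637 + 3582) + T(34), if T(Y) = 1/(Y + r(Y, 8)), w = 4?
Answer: 1390075/46 ≈ 30219.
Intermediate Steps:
r(K, S) = 20 - S (r(K, S) = -4*(-5/1 + S/4) = -4*(-5*1 + S*(1/4)) = -4*(-5 + S/4) = 20 - S)
T(Y) = 1/(12 + Y) (T(Y) = 1/(Y + (20 - 1*8)) = 1/(Y + (20 - 8)) = 1/(Y + 12) = 1/(12 + Y))
(26637 + 3582) + T(34) = (26637 + 3582) + 1/(12 + 34) = 30219 + 1/46 = 1390075/46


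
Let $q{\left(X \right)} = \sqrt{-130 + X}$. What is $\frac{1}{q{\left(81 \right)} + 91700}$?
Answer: $\frac{13100}{1201270007} - \frac{i}{1201270007} \approx 1.0905 \cdot 10^{-5} - 8.3245 \cdot 10^{-10} i$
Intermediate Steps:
$\frac{1}{q{\left(81 \right)} + 91700} = \frac{1}{\sqrt{-130 + 81} + 91700} = \frac{1}{\sqrt{-49} + 91700} = \frac{1}{7 i + 91700} = \frac{1}{91700 + 7 i} = \frac{91700 - 7 i}{8408890049}$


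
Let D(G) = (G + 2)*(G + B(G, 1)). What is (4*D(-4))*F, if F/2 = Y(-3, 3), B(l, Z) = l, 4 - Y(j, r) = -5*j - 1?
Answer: -1280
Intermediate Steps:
Y(j, r) = 5 + 5*j (Y(j, r) = 4 - (-5*j - 1) = 4 - (-1 - 5*j) = 4 + (1 + 5*j) = 5 + 5*j)
F = -20 (F = 2*(5 + 5*(-3)) = 2*(5 - 15) = 2*(-10) = -20)
D(G) = 2*G*(2 + G) (D(G) = (G + 2)*(G + G) = (2 + G)*(2*G) = 2*G*(2 + G))
(4*D(-4))*F = (4*(2*(-4)*(2 - 4)))*(-20) = (4*(2*(-4)*(-2)))*(-20) = (4*16)*(-20) = 64*(-20) = -1280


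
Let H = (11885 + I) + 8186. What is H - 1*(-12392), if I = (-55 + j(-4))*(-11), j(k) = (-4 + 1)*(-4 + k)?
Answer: 32804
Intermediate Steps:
j(k) = 12 - 3*k (j(k) = -3*(-4 + k) = 12 - 3*k)
I = 341 (I = (-55 + (12 - 3*(-4)))*(-11) = (-55 + (12 + 12))*(-11) = (-55 + 24)*(-11) = -31*(-11) = 341)
H = 20412 (H = (11885 + 341) + 8186 = 12226 + 8186 = 20412)
H - 1*(-12392) = 20412 - 1*(-12392) = 20412 + 12392 = 32804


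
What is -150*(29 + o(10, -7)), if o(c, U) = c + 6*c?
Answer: -14850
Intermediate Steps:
o(c, U) = 7*c
-150*(29 + o(10, -7)) = -150*(29 + 7*10) = -150*(29 + 70) = -150*99 = -14850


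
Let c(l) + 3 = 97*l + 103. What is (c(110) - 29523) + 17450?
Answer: -1303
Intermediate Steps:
c(l) = 100 + 97*l (c(l) = -3 + (97*l + 103) = -3 + (103 + 97*l) = 100 + 97*l)
(c(110) - 29523) + 17450 = ((100 + 97*110) - 29523) + 17450 = ((100 + 10670) - 29523) + 17450 = (10770 - 29523) + 17450 = -18753 + 17450 = -1303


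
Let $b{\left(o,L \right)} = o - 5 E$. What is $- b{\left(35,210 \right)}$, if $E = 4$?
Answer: $-15$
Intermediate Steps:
$b{\left(o,L \right)} = -20 + o$ ($b{\left(o,L \right)} = o - 20 = -20 + o$)
$- b{\left(35,210 \right)} = - (-20 + 35) = \left(-1\right) 15 = -15$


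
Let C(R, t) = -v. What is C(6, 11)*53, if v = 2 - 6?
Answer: 212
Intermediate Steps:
v = -4
C(R, t) = 4 (C(R, t) = -1*(-4) = 4)
C(6, 11)*53 = 4*53 = 212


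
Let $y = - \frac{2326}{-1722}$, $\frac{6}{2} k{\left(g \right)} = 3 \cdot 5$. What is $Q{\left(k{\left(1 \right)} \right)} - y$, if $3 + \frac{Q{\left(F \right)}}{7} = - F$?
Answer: $- \frac{49379}{861} \approx -57.351$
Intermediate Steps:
$k{\left(g \right)} = 5$ ($k{\left(g \right)} = \frac{3 \cdot 5}{3} = \frac{1}{3} \cdot 15 = 5$)
$y = \frac{1163}{861}$ ($y = \left(-2326\right) \left(- \frac{1}{1722}\right) = \frac{1163}{861} \approx 1.3508$)
$Q{\left(F \right)} = -21 - 7 F$ ($Q{\left(F \right)} = -21 + 7 \left(- F\right) = -21 - 7 F$)
$Q{\left(k{\left(1 \right)} \right)} - y = \left(-21 - 35\right) - \frac{1163}{861} = -56 - \frac{1163}{861} = - \frac{49379}{861}$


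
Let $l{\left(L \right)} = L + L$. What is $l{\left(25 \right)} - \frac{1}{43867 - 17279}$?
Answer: $\frac{1329399}{26588} \approx 50.0$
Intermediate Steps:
$l{\left(L \right)} = 2 L$
$l{\left(25 \right)} - \frac{1}{43867 - 17279} = 2 \cdot 25 - \frac{1}{43867 - 17279} = 50 - \frac{1}{26588} = \frac{1329399}{26588}$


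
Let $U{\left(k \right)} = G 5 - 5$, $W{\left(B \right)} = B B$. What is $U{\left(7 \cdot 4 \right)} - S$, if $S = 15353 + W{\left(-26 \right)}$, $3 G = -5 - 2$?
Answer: $- \frac{48137}{3} \approx -16046.0$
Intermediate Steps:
$W{\left(B \right)} = B^{2}$
$G = - \frac{7}{3}$ ($G = \frac{-5 - 2}{3} = \frac{1}{3} \left(-7\right) = - \frac{7}{3} \approx -2.3333$)
$S = 16029$ ($S = 15353 + \left(-26\right)^{2} = 15353 + 676 = 16029$)
$U{\left(k \right)} = - \frac{50}{3}$ ($U{\left(k \right)} = \left(- \frac{7}{3}\right) 5 - 5 = - \frac{35}{3} - 5 = - \frac{50}{3}$)
$U{\left(7 \cdot 4 \right)} - S = - \frac{50}{3} - 16029 = - \frac{48137}{3}$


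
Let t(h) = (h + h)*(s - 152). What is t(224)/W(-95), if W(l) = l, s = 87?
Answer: 5824/19 ≈ 306.53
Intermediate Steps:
t(h) = -130*h (t(h) = (h + h)*(87 - 152) = (2*h)*(-65) = -130*h)
t(224)/W(-95) = -130*224/(-95) = -29120*(-1/95) = 5824/19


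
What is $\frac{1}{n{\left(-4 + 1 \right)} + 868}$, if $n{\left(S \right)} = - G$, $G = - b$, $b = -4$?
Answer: $\frac{1}{864} \approx 0.0011574$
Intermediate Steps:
$G = 4$ ($G = \left(-1\right) \left(-4\right) = 4$)
$n{\left(S \right)} = -4$ ($n{\left(S \right)} = \left(-1\right) 4 = -4$)
$\frac{1}{n{\left(-4 + 1 \right)} + 868} = \frac{1}{-4 + 868} = \frac{1}{864}$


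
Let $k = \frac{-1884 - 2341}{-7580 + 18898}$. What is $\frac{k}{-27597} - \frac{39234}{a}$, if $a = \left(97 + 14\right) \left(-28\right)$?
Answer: $\frac{510603014636}{40448398557} \approx 12.624$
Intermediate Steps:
$k = - \frac{4225}{11318} \approx -0.3733$
$a = -3108$ ($a = 111 \left(-28\right) = -3108$)
$\frac{k}{-27597} - \frac{39234}{a} = - \frac{4225}{11318 \left(-27597\right)} - \frac{39234}{-3108} = \left(- \frac{4225}{11318}\right) \left(- \frac{1}{27597}\right) - - \frac{6539}{518} = \frac{4225}{312342846} + \frac{6539}{518} = \frac{510603014636}{40448398557}$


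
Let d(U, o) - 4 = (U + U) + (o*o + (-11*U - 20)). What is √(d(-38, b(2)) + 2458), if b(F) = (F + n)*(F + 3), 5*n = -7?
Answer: 7*√57 ≈ 52.849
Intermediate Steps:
n = -7/5 (n = (⅕)*(-7) = -7/5 ≈ -1.4000)
b(F) = (3 + F)*(-7/5 + F) (b(F) = (F - 7/5)*(F + 3) = (-7/5 + F)*(3 + F) = (3 + F)*(-7/5 + F))
d(U, o) = -16 + o² - 9*U (d(U, o) = 4 + ((U + U) + (o*o + (-11*U - 20))) = 4 + (2*U + (o² + (-20 - 11*U))) = 4 + (2*U + (-20 + o² - 11*U)) = 4 + (-20 + o² - 9*U) = -16 + o² - 9*U)
√(d(-38, b(2)) + 2458) = √((-16 + (-21/5 + 2² + (8/5)*2)² - 9*(-38)) + 2458) = √((-16 + (-21/5 + 4 + 16/5)² + 342) + 2458) = √((-16 + 3² + 342) + 2458) = √((-16 + 9 + 342) + 2458) = √(335 + 2458) = √2793 = 7*√57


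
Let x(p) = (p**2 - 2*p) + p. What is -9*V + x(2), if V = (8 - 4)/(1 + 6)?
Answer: -22/7 ≈ -3.1429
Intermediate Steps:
x(p) = p**2 - p
V = 4/7 ≈ 0.57143
-9*V + x(2) = -9*4/7 + 2*(-1 + 2) = -36/7 + 2*1 = -36/7 + 2 = -22/7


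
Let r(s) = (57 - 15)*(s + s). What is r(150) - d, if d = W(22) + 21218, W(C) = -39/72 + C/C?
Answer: -206843/24 ≈ -8618.5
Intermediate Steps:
W(C) = 11/24 (W(C) = -39*1/72 + 1 = -13/24 + 1 = 11/24)
r(s) = 84*s (r(s) = 42*(2*s) = 84*s)
d = 509243/24 (d = 11/24 + 21218 = 509243/24 ≈ 21218.)
r(150) - d = 84*150 - 1*509243/24 = 12600 - 509243/24 = -206843/24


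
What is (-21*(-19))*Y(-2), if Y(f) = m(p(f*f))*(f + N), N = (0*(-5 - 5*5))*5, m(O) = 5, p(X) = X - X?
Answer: -3990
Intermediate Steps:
p(X) = 0
N = 0 (N = (0*(-5 - 25))*5 = (0*(-30))*5 = 0*5 = 0)
Y(f) = 5*f (Y(f) = 5*(f + 0) = 5*f)
(-21*(-19))*Y(-2) = (-21*(-19))*(5*(-2)) = 399*(-10) = -3990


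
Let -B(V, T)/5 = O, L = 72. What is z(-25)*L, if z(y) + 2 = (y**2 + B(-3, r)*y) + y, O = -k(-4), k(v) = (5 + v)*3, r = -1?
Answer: 16056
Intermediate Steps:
k(v) = 15 + 3*v
O = -3 (O = -(15 + 3*(-4)) = -(15 - 12) = -1*3 = -3)
B(V, T) = 15 (B(V, T) = -5*(-3) = 15)
z(y) = -2 + y**2 + 16*y (z(y) = -2 + ((y**2 + 15*y) + y) = -2 + (y**2 + 16*y) = -2 + y**2 + 16*y)
z(-25)*L = (-2 + (-25)**2 + 16*(-25))*72 = (-2 + 625 - 400)*72 = 223*72 = 16056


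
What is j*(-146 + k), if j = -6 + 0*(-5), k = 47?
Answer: 594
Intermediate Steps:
j = -6 (j = -6 + 0 = -6)
j*(-146 + k) = -6*(-146 + 47) = -6*(-99) = 594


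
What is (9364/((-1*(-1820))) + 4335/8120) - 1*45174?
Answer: -4767967973/105560 ≈ -45168.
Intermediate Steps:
(9364/((-1*(-1820))) + 4335/8120) - 1*45174 = (9364/1820 + 4335*(1/8120)) - 45174 = (9364*(1/1820) + 867/1624) - 45174 = (2341/455 + 867/1624) - 45174 = 599467/105560 - 45174 = -4767967973/105560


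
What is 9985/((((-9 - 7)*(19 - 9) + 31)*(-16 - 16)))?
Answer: 9985/4128 ≈ 2.4188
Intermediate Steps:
9985/((((-9 - 7)*(19 - 9) + 31)*(-16 - 16))) = 9985/(((-16*10 + 31)*(-32))) = 9985/(((-160 + 31)*(-32))) = 9985/((-129*(-32))) = 9985/4128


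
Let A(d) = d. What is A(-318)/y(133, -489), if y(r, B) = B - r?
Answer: 159/311 ≈ 0.51125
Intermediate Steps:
A(-318)/y(133, -489) = -318/(-489 - 1*133) = -318/(-489 - 133) = -318/(-622) = -318*(-1/622) = 159/311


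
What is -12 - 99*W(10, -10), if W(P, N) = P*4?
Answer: -3972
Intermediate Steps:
W(P, N) = 4*P
-12 - 99*W(10, -10) = -12 - 396*10 = -12 - 99*40 = -12 - 3960 = -3972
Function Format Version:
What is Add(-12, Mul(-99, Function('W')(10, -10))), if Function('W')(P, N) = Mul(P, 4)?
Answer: -3972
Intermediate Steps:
Function('W')(P, N) = Mul(4, P)
Add(-12, Mul(-99, Function('W')(10, -10))) = Add(-12, Mul(-99, Mul(4, 10))) = Add(-12, Mul(-99, 40)) = Add(-12, -3960) = -3972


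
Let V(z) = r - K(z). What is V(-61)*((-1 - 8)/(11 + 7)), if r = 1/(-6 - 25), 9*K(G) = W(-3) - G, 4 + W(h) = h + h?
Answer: 265/93 ≈ 2.8495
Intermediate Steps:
W(h) = -4 + 2*h (W(h) = -4 + (h + h) = -4 + 2*h)
K(G) = -10/9 - G/9 (K(G) = ((-4 + 2*(-3)) - G)/9 = ((-4 - 6) - G)/9 = (-10 - G)/9 = -10/9 - G/9)
r = -1/31 (r = 1/(-31) = -1/31 ≈ -0.032258)
V(z) = 301/279 + z/9 (V(z) = -1/31 - (-10/9 - z/9) = -1/31 + (10/9 + z/9) = 301/279 + z/9)
V(-61)*((-1 - 8)/(11 + 7)) = (301/279 + (⅑)*(-61))*((-1 - 8)/(11 + 7)) = (301/279 - 61/9)*(-9/18) = -(-1590)/(31*18) = -530/93*(-½) = 265/93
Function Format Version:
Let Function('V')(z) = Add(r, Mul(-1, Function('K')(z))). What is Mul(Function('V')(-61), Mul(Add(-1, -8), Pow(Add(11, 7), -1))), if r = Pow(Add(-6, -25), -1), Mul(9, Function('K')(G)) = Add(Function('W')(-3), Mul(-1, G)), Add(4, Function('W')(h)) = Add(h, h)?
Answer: Rational(265, 93) ≈ 2.8495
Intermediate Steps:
Function('W')(h) = Add(-4, Mul(2, h)) (Function('W')(h) = Add(-4, Add(h, h)) = Add(-4, Mul(2, h)))
Function('K')(G) = Add(Rational(-10, 9), Mul(Rational(-1, 9), G)) (Function('K')(G) = Mul(Rational(1, 9), Add(Add(-4, Mul(2, -3)), Mul(-1, G))) = Mul(Rational(1, 9), Add(Add(-4, -6), Mul(-1, G))) = Mul(Rational(1, 9), Add(-10, Mul(-1, G))) = Add(Rational(-10, 9), Mul(Rational(-1, 9), G)))
r = Rational(-1, 31) (r = Pow(-31, -1) = Rational(-1, 31) ≈ -0.032258)
Function('V')(z) = Add(Rational(301, 279), Mul(Rational(1, 9), z)) (Function('V')(z) = Add(Rational(-1, 31), Mul(-1, Add(Rational(-10, 9), Mul(Rational(-1, 9), z)))) = Add(Rational(-1, 31), Add(Rational(10, 9), Mul(Rational(1, 9), z))) = Add(Rational(301, 279), Mul(Rational(1, 9), z)))
Mul(Function('V')(-61), Mul(Add(-1, -8), Pow(Add(11, 7), -1))) = Mul(Add(Rational(301, 279), Mul(Rational(1, 9), -61)), Mul(Add(-1, -8), Pow(Add(11, 7), -1))) = Mul(Add(Rational(301, 279), Rational(-61, 9)), Mul(-9, Pow(18, -1))) = Mul(Rational(-530, 93), Mul(-9, Rational(1, 18))) = Mul(Rational(-530, 93), Rational(-1, 2)) = Rational(265, 93)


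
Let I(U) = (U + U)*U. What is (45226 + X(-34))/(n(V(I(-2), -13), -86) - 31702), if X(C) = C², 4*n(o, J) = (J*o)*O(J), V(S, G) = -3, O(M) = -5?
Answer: -92764/64049 ≈ -1.4483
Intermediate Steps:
I(U) = 2*U² (I(U) = (2*U)*U = 2*U²)
n(o, J) = -5*J*o/4 (n(o, J) = ((J*o)*(-5))/4 = (-5*J*o)/4 = -5*J*o/4)
(45226 + X(-34))/(n(V(I(-2), -13), -86) - 31702) = (45226 + (-34)²)/(-5/4*(-86)*(-3) - 31702) = (45226 + 1156)/(-645/2 - 31702) = 46382/(-64049/2) = 46382*(-2/64049) = -92764/64049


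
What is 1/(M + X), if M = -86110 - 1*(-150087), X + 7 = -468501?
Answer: -1/404531 ≈ -2.4720e-6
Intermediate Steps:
X = -468508 (X = -7 - 468501 = -468508)
M = 63977 (M = -86110 + 150087 = 63977)
1/(M + X) = 1/(63977 - 468508) = 1/(-404531) = -1/404531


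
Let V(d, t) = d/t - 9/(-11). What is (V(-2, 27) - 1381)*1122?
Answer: -13937824/9 ≈ -1.5486e+6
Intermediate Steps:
V(d, t) = 9/11 + d/t (V(d, t) = d/t - 9*(-1/11) = d/t + 9/11 = 9/11 + d/t)
(V(-2, 27) - 1381)*1122 = ((9/11 - 2/27) - 1381)*1122 = (221/297 - 1381)*1122 = -409936/297*1122 = -13937824/9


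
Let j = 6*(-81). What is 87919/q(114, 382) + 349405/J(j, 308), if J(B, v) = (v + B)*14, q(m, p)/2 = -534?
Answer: -59416/267 ≈ -222.53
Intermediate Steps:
q(m, p) = -1068 (q(m, p) = 2*(-534) = -1068)
j = -486
J(B, v) = 14*B + 14*v (J(B, v) = (B + v)*14 = 14*B + 14*v)
87919/q(114, 382) + 349405/J(j, 308) = 87919/(-1068) + 349405/(14*(-486) + 14*308) = 87919*(-1/1068) + 349405/(-6804 + 4312) = -87919/1068 + 349405/(-2492) = -87919/1068 + 349405*(-1/2492) = -87919/1068 - 49915/356 = -59416/267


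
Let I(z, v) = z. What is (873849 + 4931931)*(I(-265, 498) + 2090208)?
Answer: 12133749270540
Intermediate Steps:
(873849 + 4931931)*(I(-265, 498) + 2090208) = (873849 + 4931931)*(-265 + 2090208) = 5805780*2089943 = 12133749270540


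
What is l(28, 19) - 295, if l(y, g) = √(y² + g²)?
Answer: -295 + √1145 ≈ -261.16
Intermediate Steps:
l(y, g) = √(g² + y²)
l(28, 19) - 295 = √(19² + 28²) - 295 = √(361 + 784) - 295 = √1145 - 295 = -295 + √1145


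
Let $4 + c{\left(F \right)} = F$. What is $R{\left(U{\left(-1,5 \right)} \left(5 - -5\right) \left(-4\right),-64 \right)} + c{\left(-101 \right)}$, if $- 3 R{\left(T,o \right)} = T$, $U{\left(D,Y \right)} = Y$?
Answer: $- \frac{115}{3} \approx -38.333$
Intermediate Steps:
$c{\left(F \right)} = -4 + F$
$R{\left(T,o \right)} = - \frac{T}{3}$
$R{\left(U{\left(-1,5 \right)} \left(5 - -5\right) \left(-4\right),-64 \right)} + c{\left(-101 \right)} = - \frac{5 \left(5 - -5\right) \left(-4\right)}{3} - 105 = - \frac{5 \left(5 + 5\right) \left(-4\right)}{3} - 105 = - \frac{5 \cdot 10 \left(-4\right)}{3} - 105 = - \frac{50 \left(-4\right)}{3} - 105 = \left(- \frac{1}{3}\right) \left(-200\right) - 105 = \frac{200}{3} - 105 = - \frac{115}{3}$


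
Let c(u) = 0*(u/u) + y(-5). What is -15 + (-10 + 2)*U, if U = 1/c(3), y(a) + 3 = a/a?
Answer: -11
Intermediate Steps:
y(a) = -2 (y(a) = -3 + a/a = -3 + 1 = -2)
c(u) = -2 (c(u) = 0*(u/u) - 2 = 0*1 - 2 = 0 - 2 = -2)
U = -1/2 (U = 1/(-2) = -1/2 ≈ -0.50000)
-15 + (-10 + 2)*U = -15 + (-10 + 2)*(-1/2) = -15 - 8*(-1/2) = -15 + 4 = -11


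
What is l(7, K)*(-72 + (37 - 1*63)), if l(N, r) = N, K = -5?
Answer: -686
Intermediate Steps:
l(7, K)*(-72 + (37 - 1*63)) = 7*(-72 + (37 - 1*63)) = 7*(-72 + (37 - 63)) = 7*(-72 - 26) = 7*(-98) = -686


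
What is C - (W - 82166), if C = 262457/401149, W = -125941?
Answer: 83482177400/401149 ≈ 2.0811e+5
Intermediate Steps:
C = 262457/401149 (C = 262457*(1/401149) = 262457/401149 ≈ 0.65426)
C - (W - 82166) = 262457/401149 - (-125941 - 82166) = 262457/401149 - 1*(-208107) = 262457/401149 + 208107 = 83482177400/401149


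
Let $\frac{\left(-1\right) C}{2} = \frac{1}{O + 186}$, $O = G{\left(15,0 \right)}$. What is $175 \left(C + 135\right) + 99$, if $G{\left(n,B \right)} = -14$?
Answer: $\frac{2040089}{86} \approx 23722.0$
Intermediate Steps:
$O = -14$
$C = - \frac{1}{86}$ ($C = - \frac{2}{-14 + 186} = - \frac{2}{172} = \left(-2\right) \frac{1}{172} = - \frac{1}{86} \approx -0.011628$)
$175 \left(C + 135\right) + 99 = 175 \left(- \frac{1}{86} + 135\right) + 99 = 175 \cdot \frac{11609}{86} + 99 = \frac{2031575}{86} + 99 = \frac{2040089}{86}$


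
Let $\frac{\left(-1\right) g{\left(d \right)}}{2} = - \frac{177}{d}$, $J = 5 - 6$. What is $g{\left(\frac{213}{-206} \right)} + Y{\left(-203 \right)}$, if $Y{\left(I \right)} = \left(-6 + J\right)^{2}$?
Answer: $- \frac{20829}{71} \approx -293.37$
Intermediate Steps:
$J = -1$ ($J = 5 - 6 = -1$)
$Y{\left(I \right)} = 49$ ($Y{\left(I \right)} = \left(-6 - 1\right)^{2} = \left(-7\right)^{2} = 49$)
$g{\left(d \right)} = \frac{354}{d}$ ($g{\left(d \right)} = - 2 \left(- \frac{177}{d}\right) = \frac{354}{d}$)
$g{\left(\frac{213}{-206} \right)} + Y{\left(-203 \right)} = \frac{354}{213 \frac{1}{-206}} + 49 = \frac{354}{213 \left(- \frac{1}{206}\right)} + 49 = \frac{354}{- \frac{213}{206}} + 49 = 354 \left(- \frac{206}{213}\right) + 49 = - \frac{24308}{71} + 49 = - \frac{20829}{71}$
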